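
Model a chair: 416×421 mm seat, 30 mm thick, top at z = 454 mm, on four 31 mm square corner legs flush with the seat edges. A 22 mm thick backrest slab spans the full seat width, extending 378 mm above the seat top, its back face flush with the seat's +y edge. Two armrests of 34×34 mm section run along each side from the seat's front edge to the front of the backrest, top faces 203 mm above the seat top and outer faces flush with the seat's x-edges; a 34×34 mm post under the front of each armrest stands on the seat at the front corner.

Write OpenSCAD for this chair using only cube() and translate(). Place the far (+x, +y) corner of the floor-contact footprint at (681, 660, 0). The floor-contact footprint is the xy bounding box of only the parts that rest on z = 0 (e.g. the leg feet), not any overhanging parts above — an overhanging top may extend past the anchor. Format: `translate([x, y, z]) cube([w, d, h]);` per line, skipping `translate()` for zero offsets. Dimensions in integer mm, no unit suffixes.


// leg_h = 454 - 30 = 424
// arm post h = 203 - 34 = 169
translate([265, 239, 424]) cube([416, 421, 30]);
translate([265, 239, 0]) cube([31, 31, 424]);
translate([650, 239, 0]) cube([31, 31, 424]);
translate([265, 629, 0]) cube([31, 31, 424]);
translate([650, 629, 0]) cube([31, 31, 424]);
translate([265, 638, 454]) cube([416, 22, 378]);
translate([265, 239, 623]) cube([34, 399, 34]);
translate([647, 239, 623]) cube([34, 399, 34]);
translate([265, 239, 454]) cube([34, 34, 169]);
translate([647, 239, 454]) cube([34, 34, 169]);


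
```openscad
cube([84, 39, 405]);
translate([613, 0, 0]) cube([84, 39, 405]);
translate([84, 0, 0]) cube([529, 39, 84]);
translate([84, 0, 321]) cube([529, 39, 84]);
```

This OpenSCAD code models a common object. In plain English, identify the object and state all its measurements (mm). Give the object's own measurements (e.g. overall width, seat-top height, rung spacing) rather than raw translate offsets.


A rectangular picture frame lying in the x–z plane (depth along y). The opening is 529 mm wide (x) by 237 mm tall (z), surrounded by a border 84 mm wide on all four sides. The frame is 39 mm deep and is made of two full-height vertical stiles with two horizontal rails fitted between them.


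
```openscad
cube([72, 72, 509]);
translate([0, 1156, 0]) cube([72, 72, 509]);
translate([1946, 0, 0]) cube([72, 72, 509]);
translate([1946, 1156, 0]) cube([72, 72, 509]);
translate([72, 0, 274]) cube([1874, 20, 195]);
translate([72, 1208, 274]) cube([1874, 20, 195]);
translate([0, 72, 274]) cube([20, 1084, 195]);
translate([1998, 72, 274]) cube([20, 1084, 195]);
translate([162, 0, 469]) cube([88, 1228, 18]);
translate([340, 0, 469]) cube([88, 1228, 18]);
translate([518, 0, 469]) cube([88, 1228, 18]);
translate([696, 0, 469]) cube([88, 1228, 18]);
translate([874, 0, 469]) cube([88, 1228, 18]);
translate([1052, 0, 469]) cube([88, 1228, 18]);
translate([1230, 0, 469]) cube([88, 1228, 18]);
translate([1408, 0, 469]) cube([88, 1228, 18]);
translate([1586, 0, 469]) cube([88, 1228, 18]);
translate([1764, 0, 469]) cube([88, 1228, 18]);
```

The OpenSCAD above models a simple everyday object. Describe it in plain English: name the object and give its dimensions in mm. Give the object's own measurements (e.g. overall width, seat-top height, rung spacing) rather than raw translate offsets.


A bed frame 2018 mm long (x) by 1228 mm wide (y). Four 72×72 mm corner posts, 509 mm tall, at the corners of the footprint. Four rails of 20 mm thickness and 195 mm height run between adjacent posts with their undersides at z = 274 mm, their outer faces flush with the outside of the frame (the two x-running rails run between the posts' inner faces; the two y-running rails run between the posts' inner faces). 10 slats, each 88 mm wide (x) and 18 mm thick, lie across the top of the two x-running rails, running the full 1228 mm width of the frame in y; along x they sit between the end posts with a 90 mm gap after the −x posts and between neighbouring slats, leaving 94 mm before the +x posts.


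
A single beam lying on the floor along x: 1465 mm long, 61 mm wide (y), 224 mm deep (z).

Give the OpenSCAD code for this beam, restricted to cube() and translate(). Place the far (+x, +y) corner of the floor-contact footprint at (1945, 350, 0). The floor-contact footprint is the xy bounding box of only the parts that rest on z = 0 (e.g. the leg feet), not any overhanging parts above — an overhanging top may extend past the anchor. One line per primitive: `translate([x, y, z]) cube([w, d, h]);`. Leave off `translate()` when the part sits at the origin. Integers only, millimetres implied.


translate([480, 289, 0]) cube([1465, 61, 224]);


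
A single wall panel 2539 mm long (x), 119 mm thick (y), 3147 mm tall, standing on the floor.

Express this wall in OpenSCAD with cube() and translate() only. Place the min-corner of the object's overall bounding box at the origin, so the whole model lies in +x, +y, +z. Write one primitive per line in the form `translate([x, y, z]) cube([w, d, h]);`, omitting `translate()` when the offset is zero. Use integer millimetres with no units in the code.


cube([2539, 119, 3147]);


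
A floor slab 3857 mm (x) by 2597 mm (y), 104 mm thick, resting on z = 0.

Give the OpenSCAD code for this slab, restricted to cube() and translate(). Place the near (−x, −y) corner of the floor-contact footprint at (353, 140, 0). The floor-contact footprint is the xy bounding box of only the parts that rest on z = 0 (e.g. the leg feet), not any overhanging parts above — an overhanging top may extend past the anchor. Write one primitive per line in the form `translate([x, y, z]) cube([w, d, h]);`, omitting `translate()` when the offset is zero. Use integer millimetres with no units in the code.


translate([353, 140, 0]) cube([3857, 2597, 104]);


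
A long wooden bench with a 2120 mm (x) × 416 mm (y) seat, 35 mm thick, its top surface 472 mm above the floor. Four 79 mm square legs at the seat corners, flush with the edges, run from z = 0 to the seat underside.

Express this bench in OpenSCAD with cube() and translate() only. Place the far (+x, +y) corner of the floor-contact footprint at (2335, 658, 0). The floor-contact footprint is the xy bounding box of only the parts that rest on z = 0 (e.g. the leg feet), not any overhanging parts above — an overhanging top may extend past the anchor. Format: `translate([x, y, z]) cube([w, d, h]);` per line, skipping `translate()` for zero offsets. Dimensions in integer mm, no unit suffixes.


// leg_h = 472 − 35 = 437
translate([215, 242, 437]) cube([2120, 416, 35]);
translate([215, 242, 0]) cube([79, 79, 437]);
translate([215, 579, 0]) cube([79, 79, 437]);
translate([2256, 242, 0]) cube([79, 79, 437]);
translate([2256, 579, 0]) cube([79, 79, 437]);


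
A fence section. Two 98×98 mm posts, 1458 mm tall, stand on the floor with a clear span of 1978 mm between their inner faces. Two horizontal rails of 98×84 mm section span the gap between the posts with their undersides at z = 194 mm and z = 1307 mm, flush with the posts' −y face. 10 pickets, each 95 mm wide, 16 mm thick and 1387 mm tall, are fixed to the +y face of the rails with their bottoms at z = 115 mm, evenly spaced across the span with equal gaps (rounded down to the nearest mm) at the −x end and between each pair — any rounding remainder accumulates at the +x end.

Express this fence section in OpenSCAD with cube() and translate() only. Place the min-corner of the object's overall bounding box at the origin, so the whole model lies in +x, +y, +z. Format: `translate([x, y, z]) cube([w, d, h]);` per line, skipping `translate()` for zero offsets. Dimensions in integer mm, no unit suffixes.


cube([98, 98, 1458]);
translate([2076, 0, 0]) cube([98, 98, 1458]);
translate([98, 0, 194]) cube([1978, 98, 84]);
translate([98, 0, 1307]) cube([1978, 98, 84]);
translate([191, 98, 115]) cube([95, 16, 1387]);
translate([379, 98, 115]) cube([95, 16, 1387]);
translate([567, 98, 115]) cube([95, 16, 1387]);
translate([755, 98, 115]) cube([95, 16, 1387]);
translate([943, 98, 115]) cube([95, 16, 1387]);
translate([1131, 98, 115]) cube([95, 16, 1387]);
translate([1319, 98, 115]) cube([95, 16, 1387]);
translate([1507, 98, 115]) cube([95, 16, 1387]);
translate([1695, 98, 115]) cube([95, 16, 1387]);
translate([1883, 98, 115]) cube([95, 16, 1387]);


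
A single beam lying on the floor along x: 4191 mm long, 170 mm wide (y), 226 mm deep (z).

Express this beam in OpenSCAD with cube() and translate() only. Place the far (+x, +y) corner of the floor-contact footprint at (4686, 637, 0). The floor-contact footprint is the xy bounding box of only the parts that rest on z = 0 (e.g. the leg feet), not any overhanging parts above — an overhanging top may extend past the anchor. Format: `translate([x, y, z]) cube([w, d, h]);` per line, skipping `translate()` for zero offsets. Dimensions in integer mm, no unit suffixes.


translate([495, 467, 0]) cube([4191, 170, 226]);


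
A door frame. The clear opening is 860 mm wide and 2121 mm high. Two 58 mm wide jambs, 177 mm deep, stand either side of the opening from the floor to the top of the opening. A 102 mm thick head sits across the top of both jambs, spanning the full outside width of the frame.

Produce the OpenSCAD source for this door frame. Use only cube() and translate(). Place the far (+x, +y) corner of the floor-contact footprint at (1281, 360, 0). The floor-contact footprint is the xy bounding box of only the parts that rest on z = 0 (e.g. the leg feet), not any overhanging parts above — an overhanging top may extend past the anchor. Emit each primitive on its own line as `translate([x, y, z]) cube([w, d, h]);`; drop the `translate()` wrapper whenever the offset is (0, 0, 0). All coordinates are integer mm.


translate([305, 183, 0]) cube([58, 177, 2121]);
translate([1223, 183, 0]) cube([58, 177, 2121]);
translate([305, 183, 2121]) cube([976, 177, 102]);


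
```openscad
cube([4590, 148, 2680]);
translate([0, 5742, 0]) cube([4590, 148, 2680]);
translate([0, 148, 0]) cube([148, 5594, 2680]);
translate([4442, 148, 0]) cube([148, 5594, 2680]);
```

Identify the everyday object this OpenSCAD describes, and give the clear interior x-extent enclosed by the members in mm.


A house (or room) frame. The interior width is 4294 mm.

Four 2680 mm walls enclosing a rectangle with no floor or roof — a room or house frame. Outside width is 4590 mm and wall thickness is 148 mm, so the interior width is 4590 − 2 × 148 = 4294 mm.


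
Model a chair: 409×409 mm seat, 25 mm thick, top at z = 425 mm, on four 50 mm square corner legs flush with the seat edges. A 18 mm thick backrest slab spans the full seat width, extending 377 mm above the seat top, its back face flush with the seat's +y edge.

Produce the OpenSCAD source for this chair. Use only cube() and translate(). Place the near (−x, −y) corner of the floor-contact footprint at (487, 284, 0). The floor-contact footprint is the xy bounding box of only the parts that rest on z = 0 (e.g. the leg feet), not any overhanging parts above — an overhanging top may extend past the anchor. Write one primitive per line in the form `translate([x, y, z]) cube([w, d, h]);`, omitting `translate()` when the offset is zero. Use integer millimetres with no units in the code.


translate([487, 284, 400]) cube([409, 409, 25]);
translate([487, 284, 0]) cube([50, 50, 400]);
translate([846, 284, 0]) cube([50, 50, 400]);
translate([487, 643, 0]) cube([50, 50, 400]);
translate([846, 643, 0]) cube([50, 50, 400]);
translate([487, 675, 425]) cube([409, 18, 377]);


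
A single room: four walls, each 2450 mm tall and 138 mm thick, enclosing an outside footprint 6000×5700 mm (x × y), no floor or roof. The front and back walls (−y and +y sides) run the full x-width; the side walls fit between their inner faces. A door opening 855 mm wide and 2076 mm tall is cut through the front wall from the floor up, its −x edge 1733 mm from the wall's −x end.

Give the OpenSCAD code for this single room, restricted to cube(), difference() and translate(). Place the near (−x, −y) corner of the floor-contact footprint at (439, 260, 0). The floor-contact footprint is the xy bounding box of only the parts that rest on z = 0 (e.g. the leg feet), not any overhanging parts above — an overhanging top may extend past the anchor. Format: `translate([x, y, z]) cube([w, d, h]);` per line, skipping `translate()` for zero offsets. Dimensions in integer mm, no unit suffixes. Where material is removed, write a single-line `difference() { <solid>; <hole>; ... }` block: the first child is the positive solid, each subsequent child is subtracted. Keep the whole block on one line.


difference() { translate([439, 260, 0]) cube([6000, 138, 2450]); translate([2172, 260, 0]) cube([855, 138, 2076]); }
translate([439, 5822, 0]) cube([6000, 138, 2450]);
translate([439, 398, 0]) cube([138, 5424, 2450]);
translate([6301, 398, 0]) cube([138, 5424, 2450]);


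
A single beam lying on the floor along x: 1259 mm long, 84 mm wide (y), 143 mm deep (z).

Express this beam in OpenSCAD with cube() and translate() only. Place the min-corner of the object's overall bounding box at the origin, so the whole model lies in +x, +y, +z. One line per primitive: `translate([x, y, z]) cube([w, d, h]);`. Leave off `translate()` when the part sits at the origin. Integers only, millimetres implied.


cube([1259, 84, 143]);


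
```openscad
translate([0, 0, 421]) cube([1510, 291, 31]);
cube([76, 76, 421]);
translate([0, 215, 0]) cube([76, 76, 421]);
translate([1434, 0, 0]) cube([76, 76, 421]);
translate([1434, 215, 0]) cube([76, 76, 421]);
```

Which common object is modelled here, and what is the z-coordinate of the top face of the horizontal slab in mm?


A bench. The seat-top height is 452 mm.

A long slab on four corner posts — a bench. The slab sits at z = 421 with thickness 31, so the top is 421 + 31 = 452 mm.


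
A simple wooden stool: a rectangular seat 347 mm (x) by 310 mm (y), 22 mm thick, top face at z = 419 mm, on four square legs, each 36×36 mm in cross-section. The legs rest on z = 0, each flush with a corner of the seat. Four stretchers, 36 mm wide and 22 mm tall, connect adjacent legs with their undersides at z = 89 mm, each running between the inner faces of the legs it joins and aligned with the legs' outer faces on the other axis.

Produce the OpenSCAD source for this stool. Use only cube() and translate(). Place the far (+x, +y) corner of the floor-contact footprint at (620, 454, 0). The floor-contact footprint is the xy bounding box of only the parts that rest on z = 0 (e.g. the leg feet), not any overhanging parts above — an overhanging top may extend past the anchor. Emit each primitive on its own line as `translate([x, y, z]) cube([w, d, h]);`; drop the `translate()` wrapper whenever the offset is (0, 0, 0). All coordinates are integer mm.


// leg_h = 419 - 22 = 397
// stretcher span = 347 - 2*36 = 275
translate([273, 144, 397]) cube([347, 310, 22]);
translate([273, 144, 0]) cube([36, 36, 397]);
translate([584, 144, 0]) cube([36, 36, 397]);
translate([273, 418, 0]) cube([36, 36, 397]);
translate([584, 418, 0]) cube([36, 36, 397]);
translate([309, 144, 89]) cube([275, 36, 22]);
translate([309, 418, 89]) cube([275, 36, 22]);
translate([273, 180, 89]) cube([36, 238, 22]);
translate([584, 180, 89]) cube([36, 238, 22]);


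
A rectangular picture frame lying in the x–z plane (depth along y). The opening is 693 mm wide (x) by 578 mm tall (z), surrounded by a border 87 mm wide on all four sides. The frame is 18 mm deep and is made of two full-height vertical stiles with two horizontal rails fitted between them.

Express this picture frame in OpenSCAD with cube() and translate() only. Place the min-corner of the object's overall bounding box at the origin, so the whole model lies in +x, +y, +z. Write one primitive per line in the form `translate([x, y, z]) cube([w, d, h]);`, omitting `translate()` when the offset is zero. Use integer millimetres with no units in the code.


cube([87, 18, 752]);
translate([780, 0, 0]) cube([87, 18, 752]);
translate([87, 0, 0]) cube([693, 18, 87]);
translate([87, 0, 665]) cube([693, 18, 87]);


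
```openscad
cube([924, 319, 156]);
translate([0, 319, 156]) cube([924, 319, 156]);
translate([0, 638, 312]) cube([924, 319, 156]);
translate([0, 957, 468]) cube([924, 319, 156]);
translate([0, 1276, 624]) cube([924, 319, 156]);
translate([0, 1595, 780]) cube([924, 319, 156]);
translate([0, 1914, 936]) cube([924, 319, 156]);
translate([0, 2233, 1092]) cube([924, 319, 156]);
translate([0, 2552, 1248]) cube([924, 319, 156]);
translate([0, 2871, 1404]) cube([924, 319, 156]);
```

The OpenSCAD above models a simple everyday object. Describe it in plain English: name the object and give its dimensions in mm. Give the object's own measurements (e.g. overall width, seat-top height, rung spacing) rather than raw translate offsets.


A straight staircase of 10 solid steps. Each step is 924 mm wide (x), 319 mm deep (y, the going) and 156 mm tall (the rise). The first step rests on the floor; each subsequent step sits one going further in +y and one rise higher in +z, directly behind and above the previous step with no overlap.


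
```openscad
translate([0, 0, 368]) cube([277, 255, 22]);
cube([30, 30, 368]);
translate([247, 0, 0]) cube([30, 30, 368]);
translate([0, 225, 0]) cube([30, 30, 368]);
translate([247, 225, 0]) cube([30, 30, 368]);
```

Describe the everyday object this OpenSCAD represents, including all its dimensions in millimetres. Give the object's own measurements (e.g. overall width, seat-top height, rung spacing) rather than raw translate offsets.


A simple wooden stool: a rectangular seat 277 mm (x) by 255 mm (y), 22 mm thick, top face at z = 390 mm, on four square legs, each 30×30 mm in cross-section. The legs rest on z = 0, each flush with a corner of the seat.


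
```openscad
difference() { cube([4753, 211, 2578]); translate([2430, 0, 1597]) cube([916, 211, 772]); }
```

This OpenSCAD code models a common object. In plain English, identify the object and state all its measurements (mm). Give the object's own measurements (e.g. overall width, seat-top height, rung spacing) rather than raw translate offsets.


A wall 4753 mm long (x), 211 mm thick (y), 2578 mm tall, with a rectangular window opening cut through it. The opening is 916 mm wide and 772 mm tall; its sill is at z = 1597 mm and its near (−x) edge is 2430 mm from the wall's −x end. The opening passes through the full wall thickness.


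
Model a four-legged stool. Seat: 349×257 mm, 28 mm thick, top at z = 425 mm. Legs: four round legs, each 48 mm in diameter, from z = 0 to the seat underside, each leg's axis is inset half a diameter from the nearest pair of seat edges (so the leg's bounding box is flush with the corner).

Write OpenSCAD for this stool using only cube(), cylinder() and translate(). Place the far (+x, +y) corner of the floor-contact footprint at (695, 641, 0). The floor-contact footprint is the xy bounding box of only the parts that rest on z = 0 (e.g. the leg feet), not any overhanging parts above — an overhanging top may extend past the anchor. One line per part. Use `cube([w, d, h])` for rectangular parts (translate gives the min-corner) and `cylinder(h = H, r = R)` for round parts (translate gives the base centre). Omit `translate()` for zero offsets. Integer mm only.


// leg_h = 425 - 28 = 397
translate([346, 384, 397]) cube([349, 257, 28]);
translate([370, 408, 0]) cylinder(h = 397, r = 24);
translate([671, 408, 0]) cylinder(h = 397, r = 24);
translate([370, 617, 0]) cylinder(h = 397, r = 24);
translate([671, 617, 0]) cylinder(h = 397, r = 24);


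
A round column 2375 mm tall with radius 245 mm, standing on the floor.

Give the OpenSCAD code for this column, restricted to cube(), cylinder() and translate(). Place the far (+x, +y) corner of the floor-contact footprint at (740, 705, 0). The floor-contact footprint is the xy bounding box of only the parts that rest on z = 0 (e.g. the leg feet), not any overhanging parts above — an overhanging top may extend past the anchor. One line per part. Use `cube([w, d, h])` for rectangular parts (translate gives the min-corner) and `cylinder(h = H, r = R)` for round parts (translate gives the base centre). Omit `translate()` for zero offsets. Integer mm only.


translate([495, 460, 0]) cylinder(h = 2375, r = 245);


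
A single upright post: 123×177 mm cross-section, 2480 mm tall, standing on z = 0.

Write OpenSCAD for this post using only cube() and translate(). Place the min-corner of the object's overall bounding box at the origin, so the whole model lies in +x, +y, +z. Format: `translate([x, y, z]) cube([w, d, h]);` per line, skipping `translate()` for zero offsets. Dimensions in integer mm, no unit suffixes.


cube([123, 177, 2480]);


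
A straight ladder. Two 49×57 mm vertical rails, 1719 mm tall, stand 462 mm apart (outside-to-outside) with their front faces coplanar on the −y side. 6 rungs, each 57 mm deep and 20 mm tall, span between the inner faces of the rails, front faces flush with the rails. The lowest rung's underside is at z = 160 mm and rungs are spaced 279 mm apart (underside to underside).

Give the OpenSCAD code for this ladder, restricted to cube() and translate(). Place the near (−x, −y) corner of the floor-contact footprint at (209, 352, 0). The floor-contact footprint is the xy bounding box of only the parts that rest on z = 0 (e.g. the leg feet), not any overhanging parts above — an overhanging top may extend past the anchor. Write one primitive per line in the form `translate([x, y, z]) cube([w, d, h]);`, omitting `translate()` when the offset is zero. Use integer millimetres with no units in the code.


translate([209, 352, 0]) cube([49, 57, 1719]);
translate([622, 352, 0]) cube([49, 57, 1719]);
translate([258, 352, 160]) cube([364, 57, 20]);
translate([258, 352, 439]) cube([364, 57, 20]);
translate([258, 352, 718]) cube([364, 57, 20]);
translate([258, 352, 997]) cube([364, 57, 20]);
translate([258, 352, 1276]) cube([364, 57, 20]);
translate([258, 352, 1555]) cube([364, 57, 20]);


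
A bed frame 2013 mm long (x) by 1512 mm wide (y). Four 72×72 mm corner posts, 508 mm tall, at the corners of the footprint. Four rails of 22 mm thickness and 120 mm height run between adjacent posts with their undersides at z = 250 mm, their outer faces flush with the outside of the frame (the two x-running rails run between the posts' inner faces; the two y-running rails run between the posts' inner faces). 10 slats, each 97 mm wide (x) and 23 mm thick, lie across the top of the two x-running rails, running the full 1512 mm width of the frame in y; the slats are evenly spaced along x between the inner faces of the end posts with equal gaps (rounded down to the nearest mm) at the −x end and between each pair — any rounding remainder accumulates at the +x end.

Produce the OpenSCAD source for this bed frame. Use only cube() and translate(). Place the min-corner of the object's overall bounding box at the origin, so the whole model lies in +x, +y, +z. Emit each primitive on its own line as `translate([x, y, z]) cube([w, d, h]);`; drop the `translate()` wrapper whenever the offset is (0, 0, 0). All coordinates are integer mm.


// slat z = rail_z + rail_h = 250 + 120 = 370
// slat gap = ⌊(1869 − 10·97) / 11⌋ = 81
cube([72, 72, 508]);
translate([0, 1440, 0]) cube([72, 72, 508]);
translate([1941, 0, 0]) cube([72, 72, 508]);
translate([1941, 1440, 0]) cube([72, 72, 508]);
translate([72, 0, 250]) cube([1869, 22, 120]);
translate([72, 1490, 250]) cube([1869, 22, 120]);
translate([0, 72, 250]) cube([22, 1368, 120]);
translate([1991, 72, 250]) cube([22, 1368, 120]);
translate([153, 0, 370]) cube([97, 1512, 23]);
translate([331, 0, 370]) cube([97, 1512, 23]);
translate([509, 0, 370]) cube([97, 1512, 23]);
translate([687, 0, 370]) cube([97, 1512, 23]);
translate([865, 0, 370]) cube([97, 1512, 23]);
translate([1043, 0, 370]) cube([97, 1512, 23]);
translate([1221, 0, 370]) cube([97, 1512, 23]);
translate([1399, 0, 370]) cube([97, 1512, 23]);
translate([1577, 0, 370]) cube([97, 1512, 23]);
translate([1755, 0, 370]) cube([97, 1512, 23]);


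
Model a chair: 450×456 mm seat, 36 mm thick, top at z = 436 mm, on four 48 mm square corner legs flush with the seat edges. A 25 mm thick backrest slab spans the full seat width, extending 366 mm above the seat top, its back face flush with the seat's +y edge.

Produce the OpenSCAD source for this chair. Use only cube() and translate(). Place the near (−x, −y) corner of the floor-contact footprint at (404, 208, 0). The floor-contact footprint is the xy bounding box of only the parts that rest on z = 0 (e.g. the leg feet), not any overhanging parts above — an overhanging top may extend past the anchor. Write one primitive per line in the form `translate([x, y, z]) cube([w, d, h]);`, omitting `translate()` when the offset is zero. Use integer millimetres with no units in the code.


translate([404, 208, 400]) cube([450, 456, 36]);
translate([404, 208, 0]) cube([48, 48, 400]);
translate([806, 208, 0]) cube([48, 48, 400]);
translate([404, 616, 0]) cube([48, 48, 400]);
translate([806, 616, 0]) cube([48, 48, 400]);
translate([404, 639, 436]) cube([450, 25, 366]);


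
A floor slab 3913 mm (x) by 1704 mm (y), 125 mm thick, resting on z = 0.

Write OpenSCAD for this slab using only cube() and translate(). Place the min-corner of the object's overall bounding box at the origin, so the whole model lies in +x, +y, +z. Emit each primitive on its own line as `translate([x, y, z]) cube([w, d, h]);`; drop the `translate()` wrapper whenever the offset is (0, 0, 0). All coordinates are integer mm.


cube([3913, 1704, 125]);


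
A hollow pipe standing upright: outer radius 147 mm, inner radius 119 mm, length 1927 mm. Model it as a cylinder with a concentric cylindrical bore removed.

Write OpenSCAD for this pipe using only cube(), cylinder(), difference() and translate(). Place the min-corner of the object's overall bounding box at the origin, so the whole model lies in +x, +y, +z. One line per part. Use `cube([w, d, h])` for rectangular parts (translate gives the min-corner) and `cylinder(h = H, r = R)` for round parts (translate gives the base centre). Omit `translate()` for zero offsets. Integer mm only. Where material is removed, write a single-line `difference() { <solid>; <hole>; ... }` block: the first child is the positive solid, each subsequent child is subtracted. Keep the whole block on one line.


difference() { translate([147, 147, 0]) cylinder(h = 1927, r = 147); translate([147, 147, 0]) cylinder(h = 1927, r = 119); }


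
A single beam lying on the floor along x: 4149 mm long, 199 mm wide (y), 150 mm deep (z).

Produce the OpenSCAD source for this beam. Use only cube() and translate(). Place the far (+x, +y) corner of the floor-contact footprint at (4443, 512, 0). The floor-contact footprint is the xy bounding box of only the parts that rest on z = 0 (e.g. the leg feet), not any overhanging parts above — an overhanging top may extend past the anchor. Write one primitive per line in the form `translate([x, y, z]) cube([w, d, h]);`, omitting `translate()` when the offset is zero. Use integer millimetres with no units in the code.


translate([294, 313, 0]) cube([4149, 199, 150]);


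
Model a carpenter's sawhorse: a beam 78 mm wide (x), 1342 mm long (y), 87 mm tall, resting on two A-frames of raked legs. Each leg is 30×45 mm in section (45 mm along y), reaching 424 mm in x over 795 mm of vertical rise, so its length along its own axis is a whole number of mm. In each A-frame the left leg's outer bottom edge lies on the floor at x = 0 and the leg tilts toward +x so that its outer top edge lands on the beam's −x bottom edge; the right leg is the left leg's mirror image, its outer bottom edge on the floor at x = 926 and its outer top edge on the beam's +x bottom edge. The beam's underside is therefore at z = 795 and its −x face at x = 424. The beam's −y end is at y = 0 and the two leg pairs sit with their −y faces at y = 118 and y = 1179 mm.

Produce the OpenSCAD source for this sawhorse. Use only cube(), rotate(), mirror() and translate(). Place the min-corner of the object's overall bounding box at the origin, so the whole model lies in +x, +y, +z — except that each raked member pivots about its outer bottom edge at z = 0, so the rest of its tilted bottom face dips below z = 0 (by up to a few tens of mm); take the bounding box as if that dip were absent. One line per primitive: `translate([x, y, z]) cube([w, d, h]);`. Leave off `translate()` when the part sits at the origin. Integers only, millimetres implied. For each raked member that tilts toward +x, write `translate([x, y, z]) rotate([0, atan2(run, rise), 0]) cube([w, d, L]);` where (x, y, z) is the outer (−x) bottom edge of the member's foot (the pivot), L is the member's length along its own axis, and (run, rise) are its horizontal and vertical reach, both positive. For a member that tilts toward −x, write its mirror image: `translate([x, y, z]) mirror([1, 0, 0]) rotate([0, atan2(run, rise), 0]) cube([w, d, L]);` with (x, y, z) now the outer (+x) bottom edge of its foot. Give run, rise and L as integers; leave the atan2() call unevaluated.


translate([424, 0, 795]) cube([78, 1342, 87]);
translate([0, 118, 0]) rotate([0, atan2(424, 795), 0]) cube([30, 45, 901]);
translate([926, 118, 0]) mirror([1, 0, 0]) rotate([0, atan2(424, 795), 0]) cube([30, 45, 901]);
translate([0, 1179, 0]) rotate([0, atan2(424, 795), 0]) cube([30, 45, 901]);
translate([926, 1179, 0]) mirror([1, 0, 0]) rotate([0, atan2(424, 795), 0]) cube([30, 45, 901]);


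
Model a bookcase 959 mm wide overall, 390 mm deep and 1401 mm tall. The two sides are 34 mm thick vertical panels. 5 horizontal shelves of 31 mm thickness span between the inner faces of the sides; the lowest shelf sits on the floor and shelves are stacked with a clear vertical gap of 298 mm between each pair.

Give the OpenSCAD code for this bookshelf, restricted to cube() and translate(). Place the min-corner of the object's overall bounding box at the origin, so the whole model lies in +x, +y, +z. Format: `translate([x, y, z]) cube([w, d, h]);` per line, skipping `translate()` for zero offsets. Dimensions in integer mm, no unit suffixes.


cube([34, 390, 1401]);
translate([925, 0, 0]) cube([34, 390, 1401]);
translate([34, 0, 0]) cube([891, 390, 31]);
translate([34, 0, 329]) cube([891, 390, 31]);
translate([34, 0, 658]) cube([891, 390, 31]);
translate([34, 0, 987]) cube([891, 390, 31]);
translate([34, 0, 1316]) cube([891, 390, 31]);


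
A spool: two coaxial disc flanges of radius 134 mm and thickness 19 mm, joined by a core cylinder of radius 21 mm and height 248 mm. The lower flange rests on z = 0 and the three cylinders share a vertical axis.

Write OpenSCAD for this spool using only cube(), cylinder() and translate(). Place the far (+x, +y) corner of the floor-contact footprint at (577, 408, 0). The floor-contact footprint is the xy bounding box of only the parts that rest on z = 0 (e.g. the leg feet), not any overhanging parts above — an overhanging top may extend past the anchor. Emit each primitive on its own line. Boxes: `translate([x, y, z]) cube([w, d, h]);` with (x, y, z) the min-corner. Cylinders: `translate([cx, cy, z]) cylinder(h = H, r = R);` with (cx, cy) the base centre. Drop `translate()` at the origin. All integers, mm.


translate([443, 274, 0]) cylinder(h = 19, r = 134);
translate([443, 274, 19]) cylinder(h = 248, r = 21);
translate([443, 274, 267]) cylinder(h = 19, r = 134);


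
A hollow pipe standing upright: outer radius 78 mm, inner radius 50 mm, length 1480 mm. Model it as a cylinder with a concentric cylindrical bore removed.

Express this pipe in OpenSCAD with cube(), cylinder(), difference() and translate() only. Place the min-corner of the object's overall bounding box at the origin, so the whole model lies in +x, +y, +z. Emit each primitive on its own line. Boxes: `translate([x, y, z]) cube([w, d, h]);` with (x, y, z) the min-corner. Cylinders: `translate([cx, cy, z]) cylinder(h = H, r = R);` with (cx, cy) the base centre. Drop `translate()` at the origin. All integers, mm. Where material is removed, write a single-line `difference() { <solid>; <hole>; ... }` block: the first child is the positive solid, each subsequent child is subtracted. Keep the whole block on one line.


difference() { translate([78, 78, 0]) cylinder(h = 1480, r = 78); translate([78, 78, 0]) cylinder(h = 1480, r = 50); }


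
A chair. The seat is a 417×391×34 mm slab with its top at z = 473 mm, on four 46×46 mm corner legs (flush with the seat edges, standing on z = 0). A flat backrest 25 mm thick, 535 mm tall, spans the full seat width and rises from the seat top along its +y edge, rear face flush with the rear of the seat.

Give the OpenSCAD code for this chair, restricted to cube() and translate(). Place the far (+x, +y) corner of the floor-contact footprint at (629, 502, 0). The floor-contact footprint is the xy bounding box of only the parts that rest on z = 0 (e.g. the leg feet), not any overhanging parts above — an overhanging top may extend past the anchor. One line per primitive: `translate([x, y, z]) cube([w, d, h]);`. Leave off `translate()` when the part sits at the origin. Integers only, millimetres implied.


translate([212, 111, 439]) cube([417, 391, 34]);
translate([212, 111, 0]) cube([46, 46, 439]);
translate([583, 111, 0]) cube([46, 46, 439]);
translate([212, 456, 0]) cube([46, 46, 439]);
translate([583, 456, 0]) cube([46, 46, 439]);
translate([212, 477, 473]) cube([417, 25, 535]);


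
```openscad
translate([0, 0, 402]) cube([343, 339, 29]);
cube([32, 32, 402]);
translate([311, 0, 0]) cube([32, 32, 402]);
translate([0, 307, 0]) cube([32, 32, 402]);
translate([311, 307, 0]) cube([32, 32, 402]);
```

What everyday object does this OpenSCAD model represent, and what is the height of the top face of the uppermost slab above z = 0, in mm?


A stool. The seat height is 431 mm.

A 343×339×29 slab at z = 402 on four corner posts — a stool. The seat top is 402 + 29 = 431 mm.


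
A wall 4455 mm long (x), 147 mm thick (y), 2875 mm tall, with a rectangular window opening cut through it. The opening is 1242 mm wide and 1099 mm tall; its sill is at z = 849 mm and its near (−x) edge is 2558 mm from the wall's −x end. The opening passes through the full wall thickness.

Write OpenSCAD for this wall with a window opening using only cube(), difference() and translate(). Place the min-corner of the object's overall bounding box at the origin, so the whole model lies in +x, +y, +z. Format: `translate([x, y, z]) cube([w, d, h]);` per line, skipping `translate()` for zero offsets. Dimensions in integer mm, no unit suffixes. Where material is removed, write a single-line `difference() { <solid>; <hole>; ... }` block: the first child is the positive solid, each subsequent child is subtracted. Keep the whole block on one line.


difference() { cube([4455, 147, 2875]); translate([2558, 0, 849]) cube([1242, 147, 1099]); }


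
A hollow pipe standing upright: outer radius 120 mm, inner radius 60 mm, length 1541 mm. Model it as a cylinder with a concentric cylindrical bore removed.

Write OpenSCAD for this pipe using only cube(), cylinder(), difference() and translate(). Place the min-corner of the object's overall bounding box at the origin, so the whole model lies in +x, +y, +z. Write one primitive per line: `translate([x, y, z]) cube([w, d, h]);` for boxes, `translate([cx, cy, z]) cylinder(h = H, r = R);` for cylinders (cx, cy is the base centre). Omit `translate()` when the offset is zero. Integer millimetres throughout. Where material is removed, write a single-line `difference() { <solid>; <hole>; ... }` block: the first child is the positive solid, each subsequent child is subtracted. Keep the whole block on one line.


difference() { translate([120, 120, 0]) cylinder(h = 1541, r = 120); translate([120, 120, 0]) cylinder(h = 1541, r = 60); }


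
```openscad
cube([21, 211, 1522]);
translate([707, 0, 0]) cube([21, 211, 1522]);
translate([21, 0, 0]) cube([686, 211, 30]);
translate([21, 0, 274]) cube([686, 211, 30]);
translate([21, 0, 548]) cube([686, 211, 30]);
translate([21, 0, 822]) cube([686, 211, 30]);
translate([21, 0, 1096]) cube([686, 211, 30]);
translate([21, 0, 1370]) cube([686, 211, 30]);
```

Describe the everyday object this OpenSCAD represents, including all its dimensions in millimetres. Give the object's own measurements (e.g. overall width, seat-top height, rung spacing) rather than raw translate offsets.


An open bookshelf. Two side panels, each 21 mm thick, 211 mm deep and 1522 mm tall, stand 728 mm apart (outside-to-outside). Between them sit 6 shelves, each 30 mm thick and 211 mm deep, spanning the full gap between the sides. The bottom shelf rests on the floor (its underside at z = 0) and the clear gap between one shelf's top and the next shelf's underside is 244 mm.


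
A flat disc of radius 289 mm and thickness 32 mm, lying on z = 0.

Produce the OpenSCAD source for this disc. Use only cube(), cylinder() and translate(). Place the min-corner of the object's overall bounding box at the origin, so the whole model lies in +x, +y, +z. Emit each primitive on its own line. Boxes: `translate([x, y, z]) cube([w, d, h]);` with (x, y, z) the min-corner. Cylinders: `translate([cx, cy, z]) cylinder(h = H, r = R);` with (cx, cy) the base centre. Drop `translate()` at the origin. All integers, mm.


translate([289, 289, 0]) cylinder(h = 32, r = 289);


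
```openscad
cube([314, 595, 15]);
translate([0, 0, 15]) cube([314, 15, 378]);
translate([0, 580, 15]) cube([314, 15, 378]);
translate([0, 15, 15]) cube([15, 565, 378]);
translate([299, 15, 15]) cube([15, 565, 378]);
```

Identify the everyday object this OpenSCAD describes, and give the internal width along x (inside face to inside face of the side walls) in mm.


An open box. The internal width is 284 mm.

A 314×595 base slab with four walls standing on it — an open box. The base is 314 mm wide and the walls are 15 mm thick, so the internal width is 314 − 2 × 15 = 284 mm.


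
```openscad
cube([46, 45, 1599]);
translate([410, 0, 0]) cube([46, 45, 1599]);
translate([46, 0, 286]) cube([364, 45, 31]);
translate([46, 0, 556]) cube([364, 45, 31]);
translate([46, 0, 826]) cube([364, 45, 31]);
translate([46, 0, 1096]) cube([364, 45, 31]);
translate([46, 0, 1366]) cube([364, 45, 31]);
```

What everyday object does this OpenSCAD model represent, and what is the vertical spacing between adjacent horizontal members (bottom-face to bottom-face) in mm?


A ladder. The rung spacing is 270 mm.

Two tall 46×45 posts with 5 short bars between them — a ladder. Adjacent rungs sit at z = 286 and z = 556, so the spacing is 556 − 286 = 270 mm.


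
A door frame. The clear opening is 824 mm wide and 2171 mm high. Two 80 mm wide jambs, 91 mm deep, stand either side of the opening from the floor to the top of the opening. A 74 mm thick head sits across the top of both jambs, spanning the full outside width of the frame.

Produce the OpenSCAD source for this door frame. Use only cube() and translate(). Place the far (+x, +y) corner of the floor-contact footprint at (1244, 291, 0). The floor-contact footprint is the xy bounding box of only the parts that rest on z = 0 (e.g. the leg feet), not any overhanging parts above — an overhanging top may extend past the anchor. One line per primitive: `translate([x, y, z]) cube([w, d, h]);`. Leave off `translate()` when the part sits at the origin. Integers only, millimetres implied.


translate([260, 200, 0]) cube([80, 91, 2171]);
translate([1164, 200, 0]) cube([80, 91, 2171]);
translate([260, 200, 2171]) cube([984, 91, 74]);


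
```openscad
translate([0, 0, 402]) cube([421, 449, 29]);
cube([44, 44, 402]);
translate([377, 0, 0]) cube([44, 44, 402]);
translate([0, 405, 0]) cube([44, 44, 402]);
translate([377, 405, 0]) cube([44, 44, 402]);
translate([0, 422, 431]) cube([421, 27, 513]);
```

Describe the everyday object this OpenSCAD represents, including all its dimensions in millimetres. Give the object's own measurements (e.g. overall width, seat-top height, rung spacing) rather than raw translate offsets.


A chair. The seat is a 421×449×29 mm slab with its top at z = 431 mm, on four 44×44 mm corner legs (flush with the seat edges, standing on z = 0). A flat backrest 27 mm thick, 513 mm tall, spans the full seat width and rises from the seat top along its +y edge, rear face flush with the rear of the seat.
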